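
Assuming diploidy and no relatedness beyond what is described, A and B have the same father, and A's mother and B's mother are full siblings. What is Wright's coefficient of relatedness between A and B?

With two independent routes of shared ancestry, r is the sum of the two contributions.
A and B are related in two ways: half-sibs through their shared father (r = 1/4) and first cousins through their mothers (r = 1/8).
r = 1/4 + 1/8 = 3/8 = 0.375.

0.375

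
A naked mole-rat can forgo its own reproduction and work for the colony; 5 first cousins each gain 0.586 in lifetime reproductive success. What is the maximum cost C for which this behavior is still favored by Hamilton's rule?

r to a first cousin = 1/8 (first cousins share one grandparent pair — two paths of length 4: r = 2·(1/2)^4 = 1/8).
Hamilton's rule: n·r·B > C, so the trait is favored while C < n·r·B = 5·0.125·0.586 = 0.36625.

0.36625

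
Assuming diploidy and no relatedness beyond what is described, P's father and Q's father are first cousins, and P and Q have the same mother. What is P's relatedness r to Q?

0.28125

With two independent routes of shared ancestry, r is the sum of the two contributions.
P and Q are related in two ways: second cousins through their fathers (r = 1/32) and half-sibs through their shared mother (r = 1/4).
r = 1/32 + 1/4 = 9/32 = 0.28125.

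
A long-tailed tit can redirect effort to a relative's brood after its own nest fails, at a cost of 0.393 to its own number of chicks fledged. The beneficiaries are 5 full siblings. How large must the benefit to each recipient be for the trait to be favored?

r to a full sibling = 0.5 (full sibs share both parents — two paths of length 2: r = 2·(1/2)^2 = 1/2).
Hamilton's rule with n recipients of equal r: n·r·B > C, so B > C/(n·r) = 0.393/(5·0.5) = 0.1572.

0.1572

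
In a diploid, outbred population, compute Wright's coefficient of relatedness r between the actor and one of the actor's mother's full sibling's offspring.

Each parent–offspring link contributes a factor of 1/2, and independent paths through distinct common ancestors add.
First cousins share one grandparent pair — two paths of length 4: r = 2·(1/2)^4 = 1/8.

0.125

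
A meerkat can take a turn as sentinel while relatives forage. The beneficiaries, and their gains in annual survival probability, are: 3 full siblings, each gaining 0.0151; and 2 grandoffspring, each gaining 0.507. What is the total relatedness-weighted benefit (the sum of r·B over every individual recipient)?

0.27615

r to a full sibling = 1/2 (full sibs share both parents — two paths of length 2: r = 2·(1/2)^2 = 1/2).
r to a grandoffspring = 1/4 (two parent–offspring links: r = (1/2)^2 = 1/4).
Summing one r·B term per recipient: 3·0.5·0.0151 + 2·0.25·0.507 = 0.27615.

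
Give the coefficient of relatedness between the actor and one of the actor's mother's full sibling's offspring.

Each parent–offspring link contributes a factor of 1/2, and independent paths through distinct common ancestors add.
First cousins share one grandparent pair — two paths of length 4: r = 2·(1/2)^4 = 1/8.

0.125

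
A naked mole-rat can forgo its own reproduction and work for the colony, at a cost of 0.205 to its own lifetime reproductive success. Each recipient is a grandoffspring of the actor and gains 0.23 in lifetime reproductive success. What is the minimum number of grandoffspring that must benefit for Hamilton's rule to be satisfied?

4

r to a grandoffspring = 0.25 (two parent–offspring links: r = (1/2)^2 = 1/4).
Hamilton's rule: n·r·B > C  ⇒  n > C/(r·B) = 0.205/(0.25·0.23) = 3.565.
The smallest integer exceeding 3.565 is 4.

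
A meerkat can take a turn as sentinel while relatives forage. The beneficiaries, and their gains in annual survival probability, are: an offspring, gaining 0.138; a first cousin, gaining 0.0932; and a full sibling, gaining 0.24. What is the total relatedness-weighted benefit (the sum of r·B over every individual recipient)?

0.20065

r to an offspring = 1/2 (one parent–offspring link: r = (1/2)^1 = 1/2).
r to a first cousin = 0.125 (first cousins share one grandparent pair — two paths of length 4: r = 2·(1/2)^4 = 1/8).
r to a full sibling = 1/2 (full sibs share both parents — two paths of length 2: r = 2·(1/2)^2 = 1/2).
Summing one r·B term per recipient: 1·0.5·0.138 + 1·0.125·0.0932 + 1·0.5·0.24 = 0.20065.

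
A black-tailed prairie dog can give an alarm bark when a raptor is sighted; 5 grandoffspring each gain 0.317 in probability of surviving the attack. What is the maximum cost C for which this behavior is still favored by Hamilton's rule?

0.39625

r to a grandoffspring = 0.25 (two parent–offspring links: r = (1/2)^2 = 1/4).
Hamilton's rule: n·r·B > C, so the trait is favored while C < n·r·B = 5·0.25·0.317 = 0.39625.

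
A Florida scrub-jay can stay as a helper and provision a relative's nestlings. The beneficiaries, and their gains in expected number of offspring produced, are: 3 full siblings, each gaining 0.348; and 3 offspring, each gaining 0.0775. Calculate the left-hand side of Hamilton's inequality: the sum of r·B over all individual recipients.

r to a full sibling = 1/2 (full sibs share both parents — two paths of length 2: r = 2·(1/2)^2 = 1/2).
r to an offspring = 0.5 (one parent–offspring link: r = (1/2)^1 = 1/2).
Summing one r·B term per recipient: 3·0.5·0.348 + 3·0.5·0.0775 = 0.63825.

0.63825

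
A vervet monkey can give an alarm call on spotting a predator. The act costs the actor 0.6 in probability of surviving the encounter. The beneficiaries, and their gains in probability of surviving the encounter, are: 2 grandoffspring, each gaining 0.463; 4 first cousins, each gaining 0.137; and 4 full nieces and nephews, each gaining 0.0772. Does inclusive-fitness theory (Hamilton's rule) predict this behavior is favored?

No

Hamilton's rule: the trait is favored when the sum of r·B over every recipient exceeds the actor's cost C.
r to a grandoffspring = 1/4 (two parent–offspring links: r = (1/2)^2 = 1/4).
r to a first cousin = 0.125 (first cousins share one grandparent pair — two paths of length 4: r = 2·(1/2)^4 = 1/8).
r to a full niece or nephew = 1/4 (full aunt/uncle↔niece/nephew: two paths of length 3 through the shared grandparent pair: r = 2·(1/2)^3 = 1/4).
Summing one r·B term per recipient: 2·0.25·0.463 + 4·0.125·0.137 + 4·0.25·0.0772 = 0.3772.
0.3772 < 0.6: the indirect benefit is less than the cost.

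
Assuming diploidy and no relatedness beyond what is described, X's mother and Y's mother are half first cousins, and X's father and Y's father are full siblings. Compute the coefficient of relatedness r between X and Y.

0.140625

Wright's path rule: contributions from independent ancestry routes add.
X and Y are related in two ways: half second cousins through their mothers (r = 1/64) and first cousins through their fathers (r = 1/8).
r = 1/64 + 1/8 = 9/64 = 0.140625.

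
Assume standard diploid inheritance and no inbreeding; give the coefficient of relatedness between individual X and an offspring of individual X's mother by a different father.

0.25

Each parent–offspring link contributes a factor of 1/2, and independent paths through distinct common ancestors add.
Half-sibs share one parent — one path of length 2: r = (1/2)^2 = 1/4.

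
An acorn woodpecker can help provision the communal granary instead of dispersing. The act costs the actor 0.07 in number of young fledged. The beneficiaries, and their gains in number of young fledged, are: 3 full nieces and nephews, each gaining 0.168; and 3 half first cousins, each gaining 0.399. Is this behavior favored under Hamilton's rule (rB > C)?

Hamilton's rule: the trait is favored when the sum of r·B over every recipient exceeds the actor's cost C.
r to a full niece or nephew = 1/4 (full aunt/uncle↔niece/nephew: two paths of length 3 through the shared grandparent pair: r = 2·(1/2)^3 = 1/4).
r to a half first cousin = 1/16 (half first cousins share one grandparent — one path of length 4: r = (1/2)^4 = 1/16).
Summing one r·B term per recipient: 3·0.25·0.168 + 3·0.0625·0.399 = 0.2008125.
0.2008125 > 0.07: the indirect benefit exceeds the cost.

Yes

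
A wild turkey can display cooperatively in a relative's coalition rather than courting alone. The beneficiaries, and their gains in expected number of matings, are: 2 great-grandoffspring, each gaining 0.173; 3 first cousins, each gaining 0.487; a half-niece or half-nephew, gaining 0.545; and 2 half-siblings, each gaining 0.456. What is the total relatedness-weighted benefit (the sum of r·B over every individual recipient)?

0.522

r to a great-grandoffspring = 0.125 (three parent–offspring links: r = (1/2)^3 = 1/8).
r to a first cousin = 1/8 (first cousins share one grandparent pair — two paths of length 4: r = 2·(1/2)^4 = 1/8).
r to a half-niece or half-nephew = 1/8 (half-aunt/uncle↔niece/nephew: one path of length 3: r = (1/2)^3 = 1/8).
r to a half-sibling = 1/4 (half-sibs share one parent — one path of length 2: r = (1/2)^2 = 1/4).
Summing one r·B term per recipient: 2·0.125·0.173 + 3·0.125·0.487 + 1·0.125·0.545 + 2·0.25·0.456 = 0.522.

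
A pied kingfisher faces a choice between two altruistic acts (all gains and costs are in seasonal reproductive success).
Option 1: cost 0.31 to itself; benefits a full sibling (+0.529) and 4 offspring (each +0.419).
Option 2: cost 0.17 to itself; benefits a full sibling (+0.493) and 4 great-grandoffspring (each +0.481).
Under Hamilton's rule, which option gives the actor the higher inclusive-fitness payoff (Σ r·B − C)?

Option 1

Option 1: r to a full sibling = 0.5.
Option 1: r to an offspring = 0.5.
Option 1: Σ r·B − C = (1·0.5·0.529 + 4·0.5·0.419) − 0.31 = 0.7925.
Option 2: r to a full sibling = 0.5.
Option 2: r to a great-grandoffspring = 0.125.
Option 2: Σ r·B − C = (1·0.5·0.493 + 4·0.125·0.481) − 0.17 = 0.317.
Option 1 has the higher net inclusive-fitness payoff.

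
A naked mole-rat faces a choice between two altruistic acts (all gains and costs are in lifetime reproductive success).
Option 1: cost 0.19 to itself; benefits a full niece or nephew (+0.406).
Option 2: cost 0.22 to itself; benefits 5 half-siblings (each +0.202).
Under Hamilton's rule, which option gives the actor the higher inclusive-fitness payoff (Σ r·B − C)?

Option 1: r to a full niece or nephew = 0.25.
Option 1: Σ r·B − C = (1·0.25·0.406) − 0.19 = -0.0885.
Option 2: r to a half-sibling = 0.25.
Option 2: Σ r·B − C = (5·0.25·0.202) − 0.22 = 0.0325.
Option 2 has the higher net inclusive-fitness payoff.

Option 2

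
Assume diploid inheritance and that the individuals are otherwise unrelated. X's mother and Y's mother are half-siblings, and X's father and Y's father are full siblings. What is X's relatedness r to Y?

Wright's path rule: contributions from independent ancestry routes add.
X and Y are related in two ways: half first cousins through their mothers (r = 1/16) and first cousins through their fathers (r = 1/8).
r = 1/16 + 1/8 = 0.1875.

0.1875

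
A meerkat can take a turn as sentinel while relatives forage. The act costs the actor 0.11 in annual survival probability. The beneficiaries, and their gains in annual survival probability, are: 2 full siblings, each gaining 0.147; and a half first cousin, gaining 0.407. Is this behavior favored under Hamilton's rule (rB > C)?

Yes

Hamilton's rule: the trait is favored when the sum of r·B over every recipient exceeds the actor's cost C.
r to a full sibling = 1/2 (full sibs share both parents — two paths of length 2: r = 2·(1/2)^2 = 1/2).
r to a half first cousin = 0.0625 (half first cousins share one grandparent — one path of length 4: r = (1/2)^4 = 1/16).
Summing one r·B term per recipient: 2·0.5·0.147 + 1·0.0625·0.407 = 0.1724375.
0.1724375 > 0.11: the indirect benefit exceeds the cost.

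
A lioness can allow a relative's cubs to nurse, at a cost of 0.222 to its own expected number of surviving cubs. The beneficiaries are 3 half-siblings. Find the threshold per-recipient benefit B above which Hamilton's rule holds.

0.296

r to a half-sibling = 1/4 (half-sibs share one parent — one path of length 2: r = (1/2)^2 = 1/4).
Hamilton's rule with n recipients of equal r: n·r·B > C, so B > C/(n·r) = 0.222/(3·0.25) = 0.296.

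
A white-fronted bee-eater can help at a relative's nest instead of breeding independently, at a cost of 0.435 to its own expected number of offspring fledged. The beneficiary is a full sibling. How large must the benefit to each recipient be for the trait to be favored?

r to a full sibling = 1/2 (full sibs share both parents — two paths of length 2: r = 2·(1/2)^2 = 1/2).
Hamilton's rule with n recipients of equal r: n·r·B > C, so B > C/(n·r) = 0.435/(1·0.5) = 0.87.

0.87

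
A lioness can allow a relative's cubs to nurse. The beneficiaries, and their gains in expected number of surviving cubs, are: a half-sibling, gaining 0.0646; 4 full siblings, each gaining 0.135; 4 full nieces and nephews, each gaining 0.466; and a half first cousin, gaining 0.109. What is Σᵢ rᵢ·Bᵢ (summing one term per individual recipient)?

0.7589625

r to a half-sibling = 0.25 (half-sibs share one parent — one path of length 2: r = (1/2)^2 = 1/4).
r to a full sibling = 0.5 (full sibs share both parents — two paths of length 2: r = 2·(1/2)^2 = 1/2).
r to a full niece or nephew = 0.25 (full aunt/uncle↔niece/nephew: two paths of length 3 through the shared grandparent pair: r = 2·(1/2)^3 = 1/4).
r to a half first cousin = 0.0625 (half first cousins share one grandparent — one path of length 4: r = (1/2)^4 = 1/16).
Summing one r·B term per recipient: 1·0.25·0.0646 + 4·0.5·0.135 + 4·0.25·0.466 + 1·0.0625·0.109 = 0.7589625.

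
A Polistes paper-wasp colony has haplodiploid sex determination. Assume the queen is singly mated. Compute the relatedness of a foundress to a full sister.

Haplodiploid full sisters inherit their father's entire haploid genome identically (contributing 1/2) and on average half of their mother's contribution (1/2 · 1/2 = 1/4); r = 1/2 + 1/4 = 3/4.

0.75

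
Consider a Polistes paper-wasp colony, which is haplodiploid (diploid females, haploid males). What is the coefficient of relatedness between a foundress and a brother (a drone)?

0.25

Her haploid brother carries none of their father's genes and a random half of their mother's genome; that half matches the maternal half of her own genome with probability 1/2: r = 1/2 · 1/2 = 1/4.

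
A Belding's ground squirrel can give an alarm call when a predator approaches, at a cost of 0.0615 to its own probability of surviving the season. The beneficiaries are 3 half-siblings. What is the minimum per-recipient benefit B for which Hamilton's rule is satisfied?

r to a half-sibling = 1/4 (half-sibs share one parent — one path of length 2: r = (1/2)^2 = 1/4).
Hamilton's rule with n recipients of equal r: n·r·B > C, so B > C/(n·r) = 0.0615/(3·0.25) = 0.082.

0.082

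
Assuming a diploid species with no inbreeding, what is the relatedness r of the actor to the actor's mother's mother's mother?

0.125

Each parent–offspring link contributes a factor of 1/2, and independent paths through distinct common ancestors add.
Three parent–offspring links: r = (1/2)^3 = 1/8.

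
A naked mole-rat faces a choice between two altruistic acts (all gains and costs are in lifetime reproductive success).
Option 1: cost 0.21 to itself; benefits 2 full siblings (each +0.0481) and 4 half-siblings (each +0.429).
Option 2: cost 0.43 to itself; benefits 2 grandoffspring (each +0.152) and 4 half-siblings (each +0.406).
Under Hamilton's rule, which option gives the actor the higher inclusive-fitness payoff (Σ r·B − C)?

Option 1: r to a full sibling = 0.5.
Option 1: r to a half-sibling = 0.25.
Option 1: Σ r·B − C = (2·0.5·0.0481 + 4·0.25·0.429) − 0.21 = 0.2671.
Option 2: r to a grandoffspring = 0.25.
Option 2: r to a half-sibling = 0.25.
Option 2: Σ r·B − C = (2·0.25·0.152 + 4·0.25·0.406) − 0.43 = 0.052.
Option 1 has the higher net inclusive-fitness payoff.

Option 1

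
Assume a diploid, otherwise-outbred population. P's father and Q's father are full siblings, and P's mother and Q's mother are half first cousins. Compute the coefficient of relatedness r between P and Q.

Independent pedigree routes through distinct common ancestors add.
P and Q are related in two ways: first cousins through their fathers (r = 1/8) and half second cousins through their mothers (r = 1/64).
r = 1/8 + 1/64 = 9/64 = 0.140625.

0.140625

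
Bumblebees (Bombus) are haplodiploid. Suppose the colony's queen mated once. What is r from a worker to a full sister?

0.75

Haplodiploid full sisters inherit their father's entire haploid genome identically (contributing 1/2) and on average half of their mother's contribution (1/2 · 1/2 = 1/4); r = 1/2 + 1/4 = 3/4.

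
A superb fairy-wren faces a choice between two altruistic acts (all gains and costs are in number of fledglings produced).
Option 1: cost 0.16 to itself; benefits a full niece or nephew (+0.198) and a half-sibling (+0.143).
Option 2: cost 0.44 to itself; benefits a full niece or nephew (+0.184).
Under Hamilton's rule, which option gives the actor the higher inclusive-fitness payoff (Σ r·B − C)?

Option 1: r to a full niece or nephew = 0.25.
Option 1: r to a half-sibling = 0.25.
Option 1: Σ r·B − C = (1·0.25·0.198 + 1·0.25·0.143) − 0.16 = -0.07475.
Option 2: r to a full niece or nephew = 0.25.
Option 2: Σ r·B − C = (1·0.25·0.184) − 0.44 = -0.394.
Option 1 has the higher net inclusive-fitness payoff.

Option 1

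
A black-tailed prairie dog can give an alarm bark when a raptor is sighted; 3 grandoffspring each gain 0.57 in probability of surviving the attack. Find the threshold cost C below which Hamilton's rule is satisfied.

0.4275

r to a grandoffspring = 1/4 (two parent–offspring links: r = (1/2)^2 = 1/4).
Hamilton's rule: n·r·B > C, so the trait is favored while C < n·r·B = 3·0.25·0.57 = 0.4275.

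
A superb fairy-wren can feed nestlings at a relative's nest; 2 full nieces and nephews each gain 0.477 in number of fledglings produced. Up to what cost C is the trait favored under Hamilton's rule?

0.2385

r to a full niece or nephew = 0.25 (full aunt/uncle↔niece/nephew: two paths of length 3 through the shared grandparent pair: r = 2·(1/2)^3 = 1/4).
Hamilton's rule: n·r·B > C, so the trait is favored while C < n·r·B = 2·0.25·0.477 = 0.2385.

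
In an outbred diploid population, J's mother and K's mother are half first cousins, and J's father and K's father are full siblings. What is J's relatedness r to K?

0.140625

Wright's path rule: contributions from independent ancestry routes add.
J and K are related in two ways: half second cousins through their mothers (r = 1/64) and first cousins through their fathers (r = 1/8).
r = 1/64 + 1/8 = 9/64 = 0.140625.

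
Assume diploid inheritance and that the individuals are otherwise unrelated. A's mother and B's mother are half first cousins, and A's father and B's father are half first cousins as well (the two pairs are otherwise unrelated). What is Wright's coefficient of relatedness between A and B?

0.03125

With two independent routes of shared ancestry, r is the sum of the two contributions.
A and B are related in two ways: half second cousins through their mothers (r = 1/64) and half second cousins through their fathers (r = 1/64).
r = 1/64 + 1/64 = 1/32 = 0.03125.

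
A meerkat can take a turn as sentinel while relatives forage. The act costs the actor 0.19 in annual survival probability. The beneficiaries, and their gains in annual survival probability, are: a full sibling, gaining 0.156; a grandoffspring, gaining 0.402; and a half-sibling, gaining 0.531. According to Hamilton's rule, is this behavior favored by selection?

Yes

Hamilton's rule: the trait is favored when the sum of r·B over every recipient exceeds the actor's cost C.
r to a full sibling = 0.5 (full sibs share both parents — two paths of length 2: r = 2·(1/2)^2 = 1/2).
r to a grandoffspring = 0.25 (two parent–offspring links: r = (1/2)^2 = 1/4).
r to a half-sibling = 0.25 (half-sibs share one parent — one path of length 2: r = (1/2)^2 = 1/4).
Summing one r·B term per recipient: 1·0.5·0.156 + 1·0.25·0.402 + 1·0.25·0.531 = 0.31125.
0.31125 > 0.19: the indirect benefit exceeds the cost.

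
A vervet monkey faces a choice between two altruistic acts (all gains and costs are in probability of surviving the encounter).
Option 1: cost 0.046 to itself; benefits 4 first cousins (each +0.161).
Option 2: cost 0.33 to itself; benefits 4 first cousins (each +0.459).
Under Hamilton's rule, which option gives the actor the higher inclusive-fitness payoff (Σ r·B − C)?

Option 1

Option 1: r to a first cousin = 0.125.
Option 1: Σ r·B − C = (4·0.125·0.161) − 0.046 = 0.0345.
Option 2: r to a first cousin = 0.125.
Option 2: Σ r·B − C = (4·0.125·0.459) − 0.33 = -0.1005.
Option 1 has the higher net inclusive-fitness payoff.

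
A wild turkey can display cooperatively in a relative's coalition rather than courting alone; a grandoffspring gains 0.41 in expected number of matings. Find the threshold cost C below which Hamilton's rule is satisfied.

0.1025

r to a grandoffspring = 1/4 (two parent–offspring links: r = (1/2)^2 = 1/4).
Hamilton's rule: n·r·B > C, so the trait is favored while C < n·r·B = 1·0.25·0.41 = 0.1025.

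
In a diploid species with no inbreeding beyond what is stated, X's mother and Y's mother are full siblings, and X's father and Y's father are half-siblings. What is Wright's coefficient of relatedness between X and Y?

0.1875

Wright's path rule: contributions from independent ancestry routes add.
X and Y are related in two ways: first cousins through their mothers (r = 1/8) and half first cousins through their fathers (r = 1/16).
r = 1/8 + 1/16 = 0.1875.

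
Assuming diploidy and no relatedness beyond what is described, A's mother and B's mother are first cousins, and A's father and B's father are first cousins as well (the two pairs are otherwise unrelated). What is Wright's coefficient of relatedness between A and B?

0.0625

Wright's path rule: contributions from independent ancestry routes add.
A and B are related in two ways: second cousins through their mothers (r = 1/32) and second cousins through their fathers (r = 1/32).
r = 1/32 + 1/32 = 1/16 = 0.0625.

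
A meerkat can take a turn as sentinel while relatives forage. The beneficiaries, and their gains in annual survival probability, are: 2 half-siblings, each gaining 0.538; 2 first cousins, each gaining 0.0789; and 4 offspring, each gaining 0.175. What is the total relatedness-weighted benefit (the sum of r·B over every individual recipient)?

r to a half-sibling = 0.25 (half-sibs share one parent — one path of length 2: r = (1/2)^2 = 1/4).
r to a first cousin = 0.125 (first cousins share one grandparent pair — two paths of length 4: r = 2·(1/2)^4 = 1/8).
r to an offspring = 1/2 (one parent–offspring link: r = (1/2)^1 = 1/2).
Summing one r·B term per recipient: 2·0.25·0.538 + 2·0.125·0.0789 + 4·0.5·0.175 = 0.638725.

0.638725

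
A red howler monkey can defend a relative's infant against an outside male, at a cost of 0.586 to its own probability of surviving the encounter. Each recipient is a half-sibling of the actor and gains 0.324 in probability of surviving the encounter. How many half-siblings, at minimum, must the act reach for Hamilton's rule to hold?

8

r to a half-sibling = 1/4 (half-sibs share one parent — one path of length 2: r = (1/2)^2 = 1/4).
Hamilton's rule: n·r·B > C  ⇒  n > C/(r·B) = 0.586/(0.25·0.324) = 7.235.
The smallest integer exceeding 7.235 is 8.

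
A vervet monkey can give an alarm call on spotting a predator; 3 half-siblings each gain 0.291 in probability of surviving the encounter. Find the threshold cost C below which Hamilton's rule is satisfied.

r to a half-sibling = 0.25 (half-sibs share one parent — one path of length 2: r = (1/2)^2 = 1/4).
Hamilton's rule: n·r·B > C, so the trait is favored while C < n·r·B = 3·0.25·0.291 = 0.21825.

0.21825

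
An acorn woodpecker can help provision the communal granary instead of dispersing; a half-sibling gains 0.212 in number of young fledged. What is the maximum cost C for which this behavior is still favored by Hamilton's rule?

0.053

r to a half-sibling = 1/4 (half-sibs share one parent — one path of length 2: r = (1/2)^2 = 1/4).
Hamilton's rule: n·r·B > C, so the trait is favored while C < n·r·B = 1·0.25·0.212 = 0.053.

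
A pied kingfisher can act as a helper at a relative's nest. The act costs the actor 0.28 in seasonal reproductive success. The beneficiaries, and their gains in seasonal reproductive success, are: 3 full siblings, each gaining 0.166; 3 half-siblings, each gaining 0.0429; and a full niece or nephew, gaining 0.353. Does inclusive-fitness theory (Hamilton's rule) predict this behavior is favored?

Hamilton's rule: the trait is favored when the sum of r·B over every recipient exceeds the actor's cost C.
r to a full sibling = 0.5 (full sibs share both parents — two paths of length 2: r = 2·(1/2)^2 = 1/2).
r to a half-sibling = 1/4 (half-sibs share one parent — one path of length 2: r = (1/2)^2 = 1/4).
r to a full niece or nephew = 1/4 (full aunt/uncle↔niece/nephew: two paths of length 3 through the shared grandparent pair: r = 2·(1/2)^3 = 1/4).
Summing one r·B term per recipient: 3·0.5·0.166 + 3·0.25·0.0429 + 1·0.25·0.353 = 0.369425.
0.369425 > 0.28: the indirect benefit exceeds the cost.

Yes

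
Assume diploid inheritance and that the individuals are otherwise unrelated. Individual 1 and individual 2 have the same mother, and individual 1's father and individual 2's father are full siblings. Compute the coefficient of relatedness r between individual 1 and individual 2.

0.375

Wright's path rule: contributions from independent ancestry routes add.
Individual 1 and individual 2 are related in two ways: half-sibs through their shared mother (r = 1/4) and first cousins through their fathers (r = 1/8).
r = 1/4 + 1/8 = 3/8 = 0.375.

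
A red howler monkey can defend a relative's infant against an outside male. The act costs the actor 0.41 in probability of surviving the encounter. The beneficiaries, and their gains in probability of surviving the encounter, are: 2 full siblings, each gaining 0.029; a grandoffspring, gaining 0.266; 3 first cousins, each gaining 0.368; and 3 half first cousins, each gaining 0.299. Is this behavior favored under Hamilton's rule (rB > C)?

Hamilton's rule: the trait is favored when the sum of r·B over every recipient exceeds the actor's cost C.
r to a full sibling = 1/2 (full sibs share both parents — two paths of length 2: r = 2·(1/2)^2 = 1/2).
r to a grandoffspring = 1/4 (two parent–offspring links: r = (1/2)^2 = 1/4).
r to a first cousin = 1/8 (first cousins share one grandparent pair — two paths of length 4: r = 2·(1/2)^4 = 1/8).
r to a half first cousin = 0.0625 (half first cousins share one grandparent — one path of length 4: r = (1/2)^4 = 1/16).
Summing one r·B term per recipient: 2·0.5·0.029 + 1·0.25·0.266 + 3·0.125·0.368 + 3·0.0625·0.299 = 0.2895625.
0.2895625 < 0.41: the indirect benefit is less than the cost.

No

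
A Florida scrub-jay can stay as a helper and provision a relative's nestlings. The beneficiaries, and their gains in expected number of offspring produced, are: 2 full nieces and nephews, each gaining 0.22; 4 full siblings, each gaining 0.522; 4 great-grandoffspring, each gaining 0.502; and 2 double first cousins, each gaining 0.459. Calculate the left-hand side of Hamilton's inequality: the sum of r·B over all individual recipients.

r to a full niece or nephew = 1/4 (full aunt/uncle↔niece/nephew: two paths of length 3 through the shared grandparent pair: r = 2·(1/2)^3 = 1/4).
r to a full sibling = 1/2 (full sibs share both parents — two paths of length 2: r = 2·(1/2)^2 = 1/2).
r to a great-grandoffspring = 1/8 (three parent–offspring links: r = (1/2)^3 = 1/8).
r to a double first cousin = 1/4 (double first cousins share both grandparent pairs — four paths of length 4: r = 4·(1/2)^4 = 1/4).
Summing one r·B term per recipient: 2·0.25·0.22 + 4·0.5·0.522 + 4·0.125·0.502 + 2·0.25·0.459 = 1.6345.

1.6345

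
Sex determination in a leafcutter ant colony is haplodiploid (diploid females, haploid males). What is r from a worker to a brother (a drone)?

0.25

Her haploid brother carries none of their father's genes and a random half of their mother's genome; that half matches the maternal half of her own genome with probability 1/2: r = 1/2 · 1/2 = 1/4.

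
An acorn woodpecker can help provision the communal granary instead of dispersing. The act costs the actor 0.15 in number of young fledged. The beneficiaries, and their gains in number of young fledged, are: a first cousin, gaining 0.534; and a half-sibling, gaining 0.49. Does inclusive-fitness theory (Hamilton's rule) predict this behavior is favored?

Yes

Hamilton's rule: the trait is favored when the sum of r·B over every recipient exceeds the actor's cost C.
r to a first cousin = 1/8 (first cousins share one grandparent pair — two paths of length 4: r = 2·(1/2)^4 = 1/8).
r to a half-sibling = 1/4 (half-sibs share one parent — one path of length 2: r = (1/2)^2 = 1/4).
Summing one r·B term per recipient: 1·0.125·0.534 + 1·0.25·0.49 = 0.18925.
0.18925 > 0.15: the indirect benefit exceeds the cost.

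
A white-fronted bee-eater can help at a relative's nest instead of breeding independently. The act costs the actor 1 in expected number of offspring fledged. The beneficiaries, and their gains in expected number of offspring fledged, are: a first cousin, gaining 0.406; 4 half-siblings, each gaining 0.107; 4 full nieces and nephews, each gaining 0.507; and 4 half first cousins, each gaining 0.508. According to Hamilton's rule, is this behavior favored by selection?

No

Hamilton's rule: the trait is favored when the sum of r·B over every recipient exceeds the actor's cost C.
r to a first cousin = 0.125 (first cousins share one grandparent pair — two paths of length 4: r = 2·(1/2)^4 = 1/8).
r to a half-sibling = 0.25 (half-sibs share one parent — one path of length 2: r = (1/2)^2 = 1/4).
r to a full niece or nephew = 1/4 (full aunt/uncle↔niece/nephew: two paths of length 3 through the shared grandparent pair: r = 2·(1/2)^3 = 1/4).
r to a half first cousin = 1/16 (half first cousins share one grandparent — one path of length 4: r = (1/2)^4 = 1/16).
Summing one r·B term per recipient: 1·0.125·0.406 + 4·0.25·0.107 + 4·0.25·0.507 + 4·0.0625·0.508 = 0.79175.
0.79175 < 1: the indirect benefit is less than the cost.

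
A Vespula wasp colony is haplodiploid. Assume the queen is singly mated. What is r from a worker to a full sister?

Haplodiploid full sisters inherit their father's entire haploid genome identically (contributing 1/2) and on average half of their mother's contribution (1/2 · 1/2 = 1/4); r = 1/2 + 1/4 = 3/4.

0.75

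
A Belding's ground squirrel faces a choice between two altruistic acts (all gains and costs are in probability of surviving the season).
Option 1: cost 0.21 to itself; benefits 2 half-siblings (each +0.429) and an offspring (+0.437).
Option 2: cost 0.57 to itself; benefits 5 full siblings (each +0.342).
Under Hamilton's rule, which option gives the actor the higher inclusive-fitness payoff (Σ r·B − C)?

Option 2

Option 1: r to a half-sibling = 0.25.
Option 1: r to an offspring = 0.5.
Option 1: Σ r·B − C = (2·0.25·0.429 + 1·0.5·0.437) − 0.21 = 0.223.
Option 2: r to a full sibling = 0.5.
Option 2: Σ r·B − C = (5·0.5·0.342) − 0.57 = 0.285.
Option 2 has the higher net inclusive-fitness payoff.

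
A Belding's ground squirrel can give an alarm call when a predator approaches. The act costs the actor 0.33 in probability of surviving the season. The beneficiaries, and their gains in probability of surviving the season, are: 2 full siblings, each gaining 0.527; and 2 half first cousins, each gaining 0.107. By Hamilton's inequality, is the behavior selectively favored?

Hamilton's rule: the trait is favored when the sum of r·B over every recipient exceeds the actor's cost C.
r to a full sibling = 1/2 (full sibs share both parents — two paths of length 2: r = 2·(1/2)^2 = 1/2).
r to a half first cousin = 0.0625 (half first cousins share one grandparent — one path of length 4: r = (1/2)^4 = 1/16).
Summing one r·B term per recipient: 2·0.5·0.527 + 2·0.0625·0.107 = 0.540375.
0.540375 > 0.33: the indirect benefit exceeds the cost.

Yes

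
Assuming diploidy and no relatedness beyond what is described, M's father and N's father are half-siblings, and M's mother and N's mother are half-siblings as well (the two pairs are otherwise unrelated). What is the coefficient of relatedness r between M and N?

0.125

Independent pedigree routes through distinct common ancestors add.
M and N are related in two ways: half first cousins through their fathers (r = 1/16) and half first cousins through their mothers (r = 1/16).
r = 1/16 + 1/16 = 1/8 = 0.125.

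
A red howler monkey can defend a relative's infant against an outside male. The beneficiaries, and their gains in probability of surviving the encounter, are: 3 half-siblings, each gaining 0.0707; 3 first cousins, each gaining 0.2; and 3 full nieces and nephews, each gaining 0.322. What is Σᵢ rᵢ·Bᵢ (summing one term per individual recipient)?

r to a half-sibling = 0.25 (half-sibs share one parent — one path of length 2: r = (1/2)^2 = 1/4).
r to a first cousin = 0.125 (first cousins share one grandparent pair — two paths of length 4: r = 2·(1/2)^4 = 1/8).
r to a full niece or nephew = 1/4 (full aunt/uncle↔niece/nephew: two paths of length 3 through the shared grandparent pair: r = 2·(1/2)^3 = 1/4).
Summing one r·B term per recipient: 3·0.25·0.0707 + 3·0.125·0.2 + 3·0.25·0.322 = 0.369525.

0.369525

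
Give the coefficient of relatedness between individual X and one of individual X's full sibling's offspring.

0.25

Each parent–offspring link contributes a factor of 1/2, and independent paths through distinct common ancestors add.
Full aunt/uncle↔niece/nephew: two paths of length 3 through the shared grandparent pair: r = 2·(1/2)^3 = 1/4.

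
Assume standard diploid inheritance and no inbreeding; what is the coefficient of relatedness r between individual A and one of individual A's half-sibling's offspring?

Each parent–offspring link contributes a factor of 1/2, and independent paths through distinct common ancestors add.
Half-aunt/uncle↔niece/nephew: one path of length 3: r = (1/2)^3 = 1/8.

0.125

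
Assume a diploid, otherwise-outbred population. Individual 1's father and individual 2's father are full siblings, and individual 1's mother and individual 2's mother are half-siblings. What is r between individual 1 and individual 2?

0.1875

Independent pedigree routes through distinct common ancestors add.
Individual 1 and individual 2 are related in two ways: first cousins through their fathers (r = 1/8) and half first cousins through their mothers (r = 1/16).
r = 1/8 + 1/16 = 3/16 = 0.1875.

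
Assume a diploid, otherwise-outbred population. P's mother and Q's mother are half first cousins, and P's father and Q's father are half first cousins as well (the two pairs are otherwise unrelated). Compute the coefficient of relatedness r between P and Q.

Wright's path rule: contributions from independent ancestry routes add.
P and Q are related in two ways: half second cousins through their mothers (r = 1/64) and half second cousins through their fathers (r = 1/64).
r = 1/64 + 1/64 = 1/32 = 0.03125.

0.03125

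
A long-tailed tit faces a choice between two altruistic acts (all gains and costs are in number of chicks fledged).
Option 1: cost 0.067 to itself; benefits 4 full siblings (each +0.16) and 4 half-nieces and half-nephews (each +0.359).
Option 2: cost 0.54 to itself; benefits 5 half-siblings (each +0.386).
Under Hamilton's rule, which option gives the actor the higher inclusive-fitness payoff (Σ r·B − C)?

Option 1

Option 1: r to a full sibling = 0.5.
Option 1: r to a half-niece or half-nephew = 0.125.
Option 1: Σ r·B − C = (4·0.5·0.16 + 4·0.125·0.359) − 0.067 = 0.4325.
Option 2: r to a half-sibling = 0.25.
Option 2: Σ r·B − C = (5·0.25·0.386) − 0.54 = -0.0575.
Option 1 has the higher net inclusive-fitness payoff.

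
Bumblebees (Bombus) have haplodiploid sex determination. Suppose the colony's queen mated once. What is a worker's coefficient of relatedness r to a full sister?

Haplodiploid full sisters inherit their father's entire haploid genome identically (contributing 1/2) and on average half of their mother's contribution (1/2 · 1/2 = 1/4); r = 1/2 + 1/4 = 3/4.

0.75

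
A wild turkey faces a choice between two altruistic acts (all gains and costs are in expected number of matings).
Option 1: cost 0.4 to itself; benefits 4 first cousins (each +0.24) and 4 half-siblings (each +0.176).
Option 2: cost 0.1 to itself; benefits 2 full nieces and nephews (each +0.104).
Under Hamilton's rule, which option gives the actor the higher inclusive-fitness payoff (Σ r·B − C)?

Option 2

Option 1: r to a first cousin = 0.125.
Option 1: r to a half-sibling = 0.25.
Option 1: Σ r·B − C = (4·0.125·0.24 + 4·0.25·0.176) − 0.4 = -0.104.
Option 2: r to a full niece or nephew = 0.25.
Option 2: Σ r·B − C = (2·0.25·0.104) − 0.1 = -0.048.
Option 2 has the higher net inclusive-fitness payoff.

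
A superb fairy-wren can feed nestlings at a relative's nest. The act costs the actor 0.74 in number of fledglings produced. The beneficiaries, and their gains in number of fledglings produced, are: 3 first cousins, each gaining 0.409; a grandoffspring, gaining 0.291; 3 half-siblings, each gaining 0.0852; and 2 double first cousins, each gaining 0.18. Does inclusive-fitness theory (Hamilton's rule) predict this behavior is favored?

No

Hamilton's rule: the trait is favored when the sum of r·B over every recipient exceeds the actor's cost C.
r to a first cousin = 0.125 (first cousins share one grandparent pair — two paths of length 4: r = 2·(1/2)^4 = 1/8).
r to a grandoffspring = 0.25 (two parent–offspring links: r = (1/2)^2 = 1/4).
r to a half-sibling = 0.25 (half-sibs share one parent — one path of length 2: r = (1/2)^2 = 1/4).
r to a double first cousin = 0.25 (double first cousins share both grandparent pairs — four paths of length 4: r = 4·(1/2)^4 = 1/4).
Summing one r·B term per recipient: 3·0.125·0.409 + 1·0.25·0.291 + 3·0.25·0.0852 + 2·0.25·0.18 = 0.380025.
0.380025 < 0.74: the indirect benefit is less than the cost.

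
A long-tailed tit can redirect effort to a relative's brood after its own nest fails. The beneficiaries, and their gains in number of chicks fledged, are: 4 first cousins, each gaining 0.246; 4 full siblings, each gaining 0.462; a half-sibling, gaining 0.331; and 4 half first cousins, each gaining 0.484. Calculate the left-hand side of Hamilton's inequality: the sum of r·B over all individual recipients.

1.25075

r to a first cousin = 1/8 (first cousins share one grandparent pair — two paths of length 4: r = 2·(1/2)^4 = 1/8).
r to a full sibling = 0.5 (full sibs share both parents — two paths of length 2: r = 2·(1/2)^2 = 1/2).
r to a half-sibling = 0.25 (half-sibs share one parent — one path of length 2: r = (1/2)^2 = 1/4).
r to a half first cousin = 1/16 (half first cousins share one grandparent — one path of length 4: r = (1/2)^4 = 1/16).
Summing one r·B term per recipient: 4·0.125·0.246 + 4·0.5·0.462 + 1·0.25·0.331 + 4·0.0625·0.484 = 1.25075.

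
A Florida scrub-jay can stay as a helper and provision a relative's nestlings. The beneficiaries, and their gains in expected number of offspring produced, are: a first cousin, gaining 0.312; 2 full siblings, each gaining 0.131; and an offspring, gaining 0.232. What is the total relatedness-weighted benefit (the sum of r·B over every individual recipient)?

r to a first cousin = 0.125 (first cousins share one grandparent pair — two paths of length 4: r = 2·(1/2)^4 = 1/8).
r to a full sibling = 1/2 (full sibs share both parents — two paths of length 2: r = 2·(1/2)^2 = 1/2).
r to an offspring = 1/2 (one parent–offspring link: r = (1/2)^1 = 1/2).
Summing one r·B term per recipient: 1·0.125·0.312 + 2·0.5·0.131 + 1·0.5·0.232 = 0.286.

0.286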